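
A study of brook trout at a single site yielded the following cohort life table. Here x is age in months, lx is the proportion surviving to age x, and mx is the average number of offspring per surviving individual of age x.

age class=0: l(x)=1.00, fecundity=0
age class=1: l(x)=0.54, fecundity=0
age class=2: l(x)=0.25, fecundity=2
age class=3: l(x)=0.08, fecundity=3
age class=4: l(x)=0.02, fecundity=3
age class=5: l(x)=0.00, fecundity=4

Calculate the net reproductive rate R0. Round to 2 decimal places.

0.80

lx·mx by age: 0, 0, 0.5, 0.24, 0.06, 0
R0 = Σ lx·mx = 0.8 → 0.80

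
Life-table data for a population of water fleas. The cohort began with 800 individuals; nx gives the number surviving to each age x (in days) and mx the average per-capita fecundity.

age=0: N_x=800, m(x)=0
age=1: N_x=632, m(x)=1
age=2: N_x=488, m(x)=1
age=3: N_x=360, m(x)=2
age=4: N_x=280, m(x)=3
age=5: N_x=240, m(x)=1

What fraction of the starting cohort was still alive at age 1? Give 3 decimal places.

0.790

l_1 = n_1/n_0 = 632/800 = 0.79 → 0.790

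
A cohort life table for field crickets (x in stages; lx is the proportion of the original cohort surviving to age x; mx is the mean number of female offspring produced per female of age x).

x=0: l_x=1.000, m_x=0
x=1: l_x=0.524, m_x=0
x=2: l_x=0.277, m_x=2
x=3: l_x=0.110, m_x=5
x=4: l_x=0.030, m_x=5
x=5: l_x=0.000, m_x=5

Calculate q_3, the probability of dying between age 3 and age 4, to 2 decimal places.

q_3 = (l_3 − l_4) / l_3 = (0.11 − 0.03) / 0.11
     = 0.08 / 0.11 = 0.727273… → 0.73

0.73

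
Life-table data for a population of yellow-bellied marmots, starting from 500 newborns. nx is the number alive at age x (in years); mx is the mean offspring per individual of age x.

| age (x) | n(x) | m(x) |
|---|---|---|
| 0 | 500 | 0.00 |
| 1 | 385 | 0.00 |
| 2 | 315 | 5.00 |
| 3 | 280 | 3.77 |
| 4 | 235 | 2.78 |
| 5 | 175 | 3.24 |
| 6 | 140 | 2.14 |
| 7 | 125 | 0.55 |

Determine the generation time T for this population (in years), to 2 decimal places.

lx = nx/n0 = nx/500: 1, 0.77, 0.63, 0.56, 0.47, 0.35, 0.28, 0.25
lx·mx: 0, 0, 3.15, 2.1112, 1.3066, 1.134, 0.5992, 0.1375 → R0 = 8.4385
x·lx·mx: 0, 0, 6.3, 6.3336, 5.2264, 5.67, 3.5952, 0.9625 → Σ = 28.0877
T = 28.0877 / 8.4385 = 3.328518… → 3.33

3.33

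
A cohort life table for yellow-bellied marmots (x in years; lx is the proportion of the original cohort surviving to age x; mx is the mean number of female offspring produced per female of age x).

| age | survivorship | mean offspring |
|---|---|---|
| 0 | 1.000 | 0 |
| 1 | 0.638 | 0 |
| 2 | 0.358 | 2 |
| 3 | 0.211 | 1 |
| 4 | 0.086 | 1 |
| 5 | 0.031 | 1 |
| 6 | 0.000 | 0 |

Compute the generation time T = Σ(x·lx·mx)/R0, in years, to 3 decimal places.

2.456

lx·mx: 0, 0, 0.716, 0.211, 0.086, 0.031, 0 → R0 = 1.044
x·lx·mx: 0, 0, 1.432, 0.633, 0.344, 0.155, 0 → Σ = 2.564
T = 2.564 / 1.044 = 2.455939… → 2.456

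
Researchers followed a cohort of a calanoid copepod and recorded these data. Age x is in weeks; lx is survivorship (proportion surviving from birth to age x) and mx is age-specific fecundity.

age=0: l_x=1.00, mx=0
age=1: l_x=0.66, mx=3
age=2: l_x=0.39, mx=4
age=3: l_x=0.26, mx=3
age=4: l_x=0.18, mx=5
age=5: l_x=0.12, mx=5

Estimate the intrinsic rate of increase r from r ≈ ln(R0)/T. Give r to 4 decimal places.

0.7301

R0 = Σ lx·mx = 0 + 1.98 + 1.56 + 0.78 + 0.9 + 0.6 = 5.82
Σ x·lx·mx = 14.04; T = 14.04/5.82 = 2.41237…
r ≈ ln(R0)/T = ln(5.82)/2.41237… = 0.730112… → 0.7301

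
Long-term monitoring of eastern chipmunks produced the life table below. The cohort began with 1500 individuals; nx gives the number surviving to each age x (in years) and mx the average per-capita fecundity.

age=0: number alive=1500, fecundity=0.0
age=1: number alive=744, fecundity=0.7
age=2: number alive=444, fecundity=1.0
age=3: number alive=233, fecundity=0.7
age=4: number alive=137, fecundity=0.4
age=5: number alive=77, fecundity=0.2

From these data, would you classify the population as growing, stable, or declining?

lx = nx/n0 = nx/1500: 1, 0.496, 0.296, 0.15533…, 0.09133…, 0.05133…
R0 = Σ lx·mx = 0 + 0.3472 + 0.296 + 0.108733… + 0.036533… + 0.010267… = 0.798733…
R0 < 1, so the population is declining.

declining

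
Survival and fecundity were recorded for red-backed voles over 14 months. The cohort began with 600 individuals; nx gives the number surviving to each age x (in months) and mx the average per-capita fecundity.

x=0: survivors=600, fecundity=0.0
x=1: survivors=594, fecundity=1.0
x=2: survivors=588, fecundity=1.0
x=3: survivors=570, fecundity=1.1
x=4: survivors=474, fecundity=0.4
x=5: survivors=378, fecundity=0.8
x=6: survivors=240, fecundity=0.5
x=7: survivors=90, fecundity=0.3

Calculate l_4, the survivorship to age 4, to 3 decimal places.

l_4 = n_4/n_0 = 474/600 = 0.79 → 0.790

0.790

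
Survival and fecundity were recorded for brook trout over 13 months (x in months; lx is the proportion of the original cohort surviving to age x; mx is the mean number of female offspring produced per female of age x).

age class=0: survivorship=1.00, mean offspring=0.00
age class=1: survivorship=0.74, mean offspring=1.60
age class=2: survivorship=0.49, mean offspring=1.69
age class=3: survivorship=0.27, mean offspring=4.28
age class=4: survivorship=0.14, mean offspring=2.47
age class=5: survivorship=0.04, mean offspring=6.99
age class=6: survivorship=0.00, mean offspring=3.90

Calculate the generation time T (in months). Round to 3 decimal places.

2.396

lx·mx: 0, 1.184, 0.8281, 1.1556, 0.3458, 0.2796, 0 → R0 = 3.7931
x·lx·mx: 0, 1.184, 1.6562, 3.4668, 1.3832, 1.398, 0 → Σ = 9.0882
T = 9.0882 / 3.7931 = 2.395982… → 2.396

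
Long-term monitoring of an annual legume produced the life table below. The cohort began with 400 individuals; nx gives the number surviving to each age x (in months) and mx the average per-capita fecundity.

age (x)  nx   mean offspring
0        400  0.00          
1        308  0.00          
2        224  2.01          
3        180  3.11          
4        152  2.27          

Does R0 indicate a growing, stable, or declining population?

lx = nx/n0 = nx/400: 1, 0.77, 0.56, 0.45, 0.38
R0 = Σ lx·mx = 0 + 0 + 1.1256 + 1.3995 + 0.8626 = 3.3877
R0 > 1, so the population is growing.

growing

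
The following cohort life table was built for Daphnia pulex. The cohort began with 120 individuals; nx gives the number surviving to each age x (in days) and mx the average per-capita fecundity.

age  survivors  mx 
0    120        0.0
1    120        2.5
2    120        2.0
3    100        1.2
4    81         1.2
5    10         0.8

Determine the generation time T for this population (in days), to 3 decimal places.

lx = nx/n0 = nx/120: 1, 1, 1, 0.83333…, 0.675, 0.08333…
lx·mx: 0, 2.5, 2, 1…, 0.81, 0.066667… → R0 = 6.376667…
x·lx·mx: 0, 2.5, 4, 3…, 3.24, 0.333333… → Σ = 13.073333…
T = 13.073333… / 6.376667… = 2.050183… → 2.050

2.050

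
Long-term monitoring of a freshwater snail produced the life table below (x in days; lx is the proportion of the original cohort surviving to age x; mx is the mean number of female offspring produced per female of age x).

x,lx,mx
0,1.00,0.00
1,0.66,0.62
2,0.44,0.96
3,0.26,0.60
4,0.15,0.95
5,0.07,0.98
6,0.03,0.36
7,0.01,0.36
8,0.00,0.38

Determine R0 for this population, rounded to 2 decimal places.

lx·mx by age: 0, 0.4092, 0.4224, 0.156, 0.1425, 0.0686, 0.0108, 0.0036, 0
R0 = Σ lx·mx = 1.2131 → 1.21

1.21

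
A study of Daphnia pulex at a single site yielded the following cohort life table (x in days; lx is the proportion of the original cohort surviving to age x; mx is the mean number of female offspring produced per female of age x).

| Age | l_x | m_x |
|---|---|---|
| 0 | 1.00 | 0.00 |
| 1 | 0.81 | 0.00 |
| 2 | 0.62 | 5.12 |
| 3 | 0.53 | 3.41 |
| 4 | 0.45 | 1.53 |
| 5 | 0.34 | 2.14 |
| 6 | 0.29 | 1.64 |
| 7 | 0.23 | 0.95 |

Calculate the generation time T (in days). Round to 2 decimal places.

3.18

lx·mx: 0, 0, 3.1744, 1.8073, 0.6885, 0.7276, 0.4756, 0.2185 → R0 = 7.0919
x·lx·mx: 0, 0, 6.3488, 5.4219, 2.754, 3.638, 2.8536, 1.5295 → Σ = 22.5458
T = 22.5458 / 7.0919 = 3.179092… → 3.18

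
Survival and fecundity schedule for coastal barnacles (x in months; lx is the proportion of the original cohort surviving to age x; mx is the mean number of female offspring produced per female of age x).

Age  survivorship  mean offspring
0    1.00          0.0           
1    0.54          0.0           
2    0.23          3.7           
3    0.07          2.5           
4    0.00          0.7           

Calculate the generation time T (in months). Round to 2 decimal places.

lx·mx: 0, 0, 0.851, 0.175, 0 → R0 = 1.026
x·lx·mx: 0, 0, 1.702, 0.525, 0 → Σ = 2.227
T = 2.227 / 1.026 = 2.170565… → 2.17

2.17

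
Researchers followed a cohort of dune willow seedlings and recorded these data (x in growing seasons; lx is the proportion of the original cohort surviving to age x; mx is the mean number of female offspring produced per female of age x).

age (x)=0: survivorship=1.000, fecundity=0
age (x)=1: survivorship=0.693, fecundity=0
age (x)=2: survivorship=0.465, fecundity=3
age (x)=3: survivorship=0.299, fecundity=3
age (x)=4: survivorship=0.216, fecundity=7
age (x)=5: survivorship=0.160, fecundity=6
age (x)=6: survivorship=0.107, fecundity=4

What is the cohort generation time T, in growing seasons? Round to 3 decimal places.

lx·mx: 0, 0, 1.395, 0.897, 1.512, 0.96, 0.428 → R0 = 5.192
x·lx·mx: 0, 0, 2.79, 2.691, 6.048, 4.8, 2.568 → Σ = 18.897
T = 18.897 / 5.192 = 3.639638… → 3.640

3.640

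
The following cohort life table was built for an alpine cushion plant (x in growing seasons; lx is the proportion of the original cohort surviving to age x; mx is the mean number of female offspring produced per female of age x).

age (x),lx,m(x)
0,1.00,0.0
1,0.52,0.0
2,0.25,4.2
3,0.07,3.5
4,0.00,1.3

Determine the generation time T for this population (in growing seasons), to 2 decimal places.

lx·mx: 0, 0, 1.05, 0.245, 0 → R0 = 1.295
x·lx·mx: 0, 0, 2.1, 0.735, 0 → Σ = 2.835
T = 2.835 / 1.295 = 2.189189… → 2.19

2.19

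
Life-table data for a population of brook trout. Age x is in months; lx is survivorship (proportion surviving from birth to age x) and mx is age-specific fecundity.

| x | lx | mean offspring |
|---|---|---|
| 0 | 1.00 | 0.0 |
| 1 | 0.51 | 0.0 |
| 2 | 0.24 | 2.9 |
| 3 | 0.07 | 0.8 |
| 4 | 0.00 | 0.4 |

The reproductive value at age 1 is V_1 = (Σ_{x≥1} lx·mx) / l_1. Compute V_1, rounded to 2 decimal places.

lx·mx for x ≥ 1: 0, 0.696, 0.056, 0 → sum = 0.752
V_1 = 0.752 / l_1 = 0.752 / 0.51 = 1.47451… → 1.47

1.47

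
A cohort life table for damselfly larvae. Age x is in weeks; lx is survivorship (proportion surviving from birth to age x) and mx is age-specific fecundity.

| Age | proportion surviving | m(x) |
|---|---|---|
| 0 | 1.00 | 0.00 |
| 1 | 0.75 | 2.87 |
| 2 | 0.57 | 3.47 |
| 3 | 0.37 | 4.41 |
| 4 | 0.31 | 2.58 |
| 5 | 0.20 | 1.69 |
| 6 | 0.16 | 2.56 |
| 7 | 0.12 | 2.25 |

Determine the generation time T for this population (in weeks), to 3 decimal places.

lx·mx: 0, 2.1525, 1.9779, 1.6317, 0.7998, 0.338, 0.4096, 0.27 → R0 = 7.5795
x·lx·mx: 0, 2.1525, 3.9558, 4.8951, 3.1992, 1.69, 2.4576, 1.89 → Σ = 20.2402
T = 20.2402 / 7.5795 = 2.670387… → 2.670

2.670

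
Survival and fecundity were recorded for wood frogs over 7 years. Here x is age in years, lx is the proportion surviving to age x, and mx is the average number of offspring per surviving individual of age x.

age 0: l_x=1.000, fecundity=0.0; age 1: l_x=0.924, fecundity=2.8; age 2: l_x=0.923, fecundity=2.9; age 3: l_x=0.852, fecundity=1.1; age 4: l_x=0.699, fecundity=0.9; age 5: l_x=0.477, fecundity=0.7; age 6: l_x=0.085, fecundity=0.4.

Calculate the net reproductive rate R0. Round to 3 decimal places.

lx·mx by age: 0, 2.5872, 2.6767, 0.9372, 0.6291, 0.3339, 0.034
R0 = Σ lx·mx = 7.1981 → 7.198

7.198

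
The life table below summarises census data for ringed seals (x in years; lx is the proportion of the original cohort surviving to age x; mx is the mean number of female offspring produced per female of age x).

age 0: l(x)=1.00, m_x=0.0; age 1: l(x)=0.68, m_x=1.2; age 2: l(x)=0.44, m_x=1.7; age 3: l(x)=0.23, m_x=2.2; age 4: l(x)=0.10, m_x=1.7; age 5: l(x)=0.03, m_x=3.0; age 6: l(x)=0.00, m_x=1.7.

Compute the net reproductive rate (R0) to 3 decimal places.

2.330

lx·mx by age: 0, 0.816, 0.748, 0.506, 0.17, 0.09, 0
R0 = Σ lx·mx = 2.33 → 2.330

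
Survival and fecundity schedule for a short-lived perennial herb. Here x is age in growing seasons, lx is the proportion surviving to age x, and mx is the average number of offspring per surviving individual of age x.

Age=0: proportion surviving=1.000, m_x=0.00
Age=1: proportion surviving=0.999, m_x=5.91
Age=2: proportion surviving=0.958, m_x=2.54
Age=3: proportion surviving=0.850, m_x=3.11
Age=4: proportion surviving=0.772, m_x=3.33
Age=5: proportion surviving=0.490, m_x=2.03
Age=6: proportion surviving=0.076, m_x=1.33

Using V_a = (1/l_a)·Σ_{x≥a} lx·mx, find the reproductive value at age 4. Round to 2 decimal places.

4.75

lx·mx for x ≥ 4: 2.57076, 0.9947, 0.10108 → sum = 3.66654
V_4 = 3.66654 / l_4 = 3.66654 / 0.772 = 4.749404… → 4.75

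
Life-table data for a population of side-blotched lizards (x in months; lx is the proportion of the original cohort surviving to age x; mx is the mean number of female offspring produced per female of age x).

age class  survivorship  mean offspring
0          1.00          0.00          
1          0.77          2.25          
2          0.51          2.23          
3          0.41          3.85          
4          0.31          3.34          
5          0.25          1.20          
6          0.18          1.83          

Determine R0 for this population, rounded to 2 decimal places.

6.11

lx·mx by age: 0, 1.7325, 1.1373, 1.5785, 1.0354, 0.3, 0.3294
R0 = Σ lx·mx = 6.1131 → 6.11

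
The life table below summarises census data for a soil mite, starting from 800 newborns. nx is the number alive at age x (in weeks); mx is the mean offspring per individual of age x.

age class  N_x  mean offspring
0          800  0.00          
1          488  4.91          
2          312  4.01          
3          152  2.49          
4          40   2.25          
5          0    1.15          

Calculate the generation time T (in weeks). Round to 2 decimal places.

lx = nx/n0 = nx/800: 1, 0.61, 0.39, 0.19, 0.05, 0
lx·mx: 0, 2.9951, 1.5639, 0.4731, 0.1125, 0 → R0 = 5.1446
x·lx·mx: 0, 2.9951, 3.1278, 1.4193, 0.45, 0 → Σ = 7.9922
T = 7.9922 / 5.1446 = 1.553512… → 1.55

1.55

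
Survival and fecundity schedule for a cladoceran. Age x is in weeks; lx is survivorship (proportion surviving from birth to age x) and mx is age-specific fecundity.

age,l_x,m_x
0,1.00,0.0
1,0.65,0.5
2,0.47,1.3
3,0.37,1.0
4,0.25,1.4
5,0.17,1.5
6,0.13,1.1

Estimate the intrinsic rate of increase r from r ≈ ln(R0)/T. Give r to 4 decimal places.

0.2388

R0 = Σ lx·mx = 0 + 0.325 + 0.611 + 0.37 + 0.35 + 0.255 + 0.143 = 2.054
Σ x·lx·mx = 6.19; T = 6.19/2.054 = 3.01363…
r ≈ ln(R0)/T = ln(2.054)/3.01363… = 0.238844… → 0.2388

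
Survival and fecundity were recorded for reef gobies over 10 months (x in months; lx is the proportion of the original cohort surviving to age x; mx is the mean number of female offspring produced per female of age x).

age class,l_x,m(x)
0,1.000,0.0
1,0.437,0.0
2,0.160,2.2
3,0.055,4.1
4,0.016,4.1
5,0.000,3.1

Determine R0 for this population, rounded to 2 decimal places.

0.64

lx·mx by age: 0, 0, 0.352, 0.2255, 0.0656, 0
R0 = Σ lx·mx = 0.6431 → 0.64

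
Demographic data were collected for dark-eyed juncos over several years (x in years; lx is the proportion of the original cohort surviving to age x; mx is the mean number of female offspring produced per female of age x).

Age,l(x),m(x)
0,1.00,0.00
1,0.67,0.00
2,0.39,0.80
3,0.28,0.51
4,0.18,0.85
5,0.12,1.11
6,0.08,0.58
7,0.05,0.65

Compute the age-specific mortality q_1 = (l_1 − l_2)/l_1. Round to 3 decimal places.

0.418

q_1 = (l_1 − l_2) / l_1 = (0.67 − 0.39) / 0.67
     = 0.28 / 0.67 = 0.41791… → 0.418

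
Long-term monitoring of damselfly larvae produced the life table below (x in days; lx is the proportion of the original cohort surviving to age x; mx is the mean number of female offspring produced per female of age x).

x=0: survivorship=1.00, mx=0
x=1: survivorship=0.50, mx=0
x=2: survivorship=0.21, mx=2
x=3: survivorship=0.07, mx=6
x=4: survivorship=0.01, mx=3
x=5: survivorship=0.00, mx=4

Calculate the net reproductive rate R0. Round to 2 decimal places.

lx·mx by age: 0, 0, 0.42, 0.42, 0.03, 0
R0 = Σ lx·mx = 0.87 → 0.87

0.87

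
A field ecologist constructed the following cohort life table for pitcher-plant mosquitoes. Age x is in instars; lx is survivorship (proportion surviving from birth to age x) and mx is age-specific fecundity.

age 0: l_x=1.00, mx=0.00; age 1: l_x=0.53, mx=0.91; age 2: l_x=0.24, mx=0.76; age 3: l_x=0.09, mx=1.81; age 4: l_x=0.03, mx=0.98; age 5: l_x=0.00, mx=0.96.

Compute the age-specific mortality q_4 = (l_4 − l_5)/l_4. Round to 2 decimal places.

1.00

q_4 = (l_4 − l_5) / l_4 = (0.03 − 0) / 0.03
     = 0.03 / 0.03 = 1 → 1.00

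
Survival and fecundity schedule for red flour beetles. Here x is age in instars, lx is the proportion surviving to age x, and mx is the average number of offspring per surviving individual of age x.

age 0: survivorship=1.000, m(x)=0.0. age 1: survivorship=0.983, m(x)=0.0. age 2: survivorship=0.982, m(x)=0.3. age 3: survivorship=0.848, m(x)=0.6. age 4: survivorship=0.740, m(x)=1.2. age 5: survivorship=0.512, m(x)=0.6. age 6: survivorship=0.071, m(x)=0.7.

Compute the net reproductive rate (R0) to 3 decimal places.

2.048

lx·mx by age: 0, 0, 0.2946, 0.5088, 0.888, 0.3072, 0.0497
R0 = Σ lx·mx = 2.0483 → 2.048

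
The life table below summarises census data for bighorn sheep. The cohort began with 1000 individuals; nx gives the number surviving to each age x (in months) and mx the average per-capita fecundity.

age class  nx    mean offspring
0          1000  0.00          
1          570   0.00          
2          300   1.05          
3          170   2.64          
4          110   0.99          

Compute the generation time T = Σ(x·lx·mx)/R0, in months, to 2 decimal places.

lx = nx/n0 = nx/1000: 1, 0.57, 0.3, 0.17, 0.11
lx·mx: 0, 0, 0.315, 0.4488, 0.1089 → R0 = 0.8727
x·lx·mx: 0, 0, 0.63, 1.3464, 0.4356 → Σ = 2.412
T = 2.412 / 0.8727 = 2.763836… → 2.76

2.76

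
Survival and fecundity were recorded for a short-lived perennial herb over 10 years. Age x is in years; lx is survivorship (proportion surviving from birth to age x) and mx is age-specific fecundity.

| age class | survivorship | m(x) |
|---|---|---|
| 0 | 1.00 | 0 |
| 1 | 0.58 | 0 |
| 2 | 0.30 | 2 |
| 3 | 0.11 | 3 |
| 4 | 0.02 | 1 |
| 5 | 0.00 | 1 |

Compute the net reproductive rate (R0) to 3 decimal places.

0.950

lx·mx by age: 0, 0, 0.6, 0.33, 0.02, 0
R0 = Σ lx·mx = 0.95 → 0.950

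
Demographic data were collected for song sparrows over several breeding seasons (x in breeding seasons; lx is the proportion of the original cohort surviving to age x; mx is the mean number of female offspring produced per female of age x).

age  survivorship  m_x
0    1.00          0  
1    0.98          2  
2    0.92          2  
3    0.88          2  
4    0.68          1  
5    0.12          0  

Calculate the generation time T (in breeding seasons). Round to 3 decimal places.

lx·mx: 0, 1.96, 1.84, 1.76, 0.68, 0 → R0 = 6.24
x·lx·mx: 0, 1.96, 3.68, 5.28, 2.72, 0 → Σ = 13.64
T = 13.64 / 6.24 = 2.185897… → 2.186

2.186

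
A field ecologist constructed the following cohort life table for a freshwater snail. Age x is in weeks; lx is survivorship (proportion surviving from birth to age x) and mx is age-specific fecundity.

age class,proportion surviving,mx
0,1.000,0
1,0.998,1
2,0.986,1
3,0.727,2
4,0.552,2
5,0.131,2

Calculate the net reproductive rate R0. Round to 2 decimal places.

4.80

lx·mx by age: 0, 0.998, 0.986, 1.454, 1.104, 0.262
R0 = Σ lx·mx = 4.804 → 4.80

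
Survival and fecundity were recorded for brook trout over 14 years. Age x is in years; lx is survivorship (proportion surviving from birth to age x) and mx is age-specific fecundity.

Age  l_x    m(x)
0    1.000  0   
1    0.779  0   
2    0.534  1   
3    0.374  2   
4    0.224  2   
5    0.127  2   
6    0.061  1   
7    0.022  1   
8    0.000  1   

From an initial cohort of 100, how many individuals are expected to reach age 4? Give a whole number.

Expected survivors = N0 · l_4 = 100 × 0.224 = 22.4 → 22

22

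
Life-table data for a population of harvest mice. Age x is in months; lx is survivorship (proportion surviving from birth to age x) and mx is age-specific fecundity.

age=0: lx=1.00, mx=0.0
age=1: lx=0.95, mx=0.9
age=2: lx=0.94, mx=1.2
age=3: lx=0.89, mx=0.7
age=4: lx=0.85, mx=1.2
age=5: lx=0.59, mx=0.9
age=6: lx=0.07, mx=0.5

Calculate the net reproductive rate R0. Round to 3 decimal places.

4.192

lx·mx by age: 0, 0.855, 1.128, 0.623, 1.02, 0.531, 0.035
R0 = Σ lx·mx = 4.192 → 4.192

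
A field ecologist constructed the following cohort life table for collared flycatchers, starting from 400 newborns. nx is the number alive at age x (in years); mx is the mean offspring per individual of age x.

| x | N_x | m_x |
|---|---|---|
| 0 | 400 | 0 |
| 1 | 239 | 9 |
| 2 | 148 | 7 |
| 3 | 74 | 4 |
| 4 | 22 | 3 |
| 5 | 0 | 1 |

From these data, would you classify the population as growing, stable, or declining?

lx = nx/n0 = nx/400: 1, 0.5975, 0.37, 0.185, 0.055, 0
R0 = Σ lx·mx = 0 + 5.3775 + 2.59 + 0.74 + 0.165 + 0 = 8.8725
R0 > 1, so the population is growing.

growing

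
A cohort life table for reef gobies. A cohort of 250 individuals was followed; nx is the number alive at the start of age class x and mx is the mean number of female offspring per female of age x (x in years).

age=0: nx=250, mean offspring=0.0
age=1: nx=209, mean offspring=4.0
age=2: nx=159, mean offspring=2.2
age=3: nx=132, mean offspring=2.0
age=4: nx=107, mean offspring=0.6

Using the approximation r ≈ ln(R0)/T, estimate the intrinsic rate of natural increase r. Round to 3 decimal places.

1.055

lx = nx/n0 = nx/250: 1, 0.836, 0.636, 0.528, 0.428
R0 = Σ lx·mx = 0 + 3.344 + 1.3992 + 1.056 + 0.2568 = 6.056
Σ x·lx·mx = 10.3376; T = 10.3376/6.056 = 1.707…
r ≈ ln(R0)/T = ln(6.056)/1.707… = 1.0551… → 1.055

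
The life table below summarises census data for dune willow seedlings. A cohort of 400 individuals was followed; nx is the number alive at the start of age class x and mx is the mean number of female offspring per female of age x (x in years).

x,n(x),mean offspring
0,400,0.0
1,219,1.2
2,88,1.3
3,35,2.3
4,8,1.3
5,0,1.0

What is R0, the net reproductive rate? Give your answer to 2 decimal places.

1.17

lx = nx/n0 = nx/400: 1, 0.5475, 0.22, 0.0875, 0.02, 0
lx·mx by age: 0, 0.657, 0.286, 0.20125, 0.026, 0
R0 = Σ lx·mx = 1.17025 → 1.17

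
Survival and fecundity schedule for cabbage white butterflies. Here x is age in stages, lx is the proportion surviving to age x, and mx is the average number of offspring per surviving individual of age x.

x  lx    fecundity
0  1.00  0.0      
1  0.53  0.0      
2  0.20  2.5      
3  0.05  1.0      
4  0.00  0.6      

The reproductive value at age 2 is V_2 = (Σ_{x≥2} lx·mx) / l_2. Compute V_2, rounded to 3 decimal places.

2.750

lx·mx for x ≥ 2: 0.5, 0.05, 0 → sum = 0.55
V_2 = 0.55 / l_2 = 0.55 / 0.2 = 2.75 → 2.750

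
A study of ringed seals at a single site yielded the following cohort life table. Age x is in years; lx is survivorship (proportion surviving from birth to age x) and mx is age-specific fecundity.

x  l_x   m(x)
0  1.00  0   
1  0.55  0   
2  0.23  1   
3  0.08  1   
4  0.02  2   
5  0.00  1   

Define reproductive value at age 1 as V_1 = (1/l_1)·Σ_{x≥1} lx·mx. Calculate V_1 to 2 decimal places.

0.64

lx·mx for x ≥ 1: 0, 0.23, 0.08, 0.04, 0 → sum = 0.35
V_1 = 0.35 / l_1 = 0.35 / 0.55 = 0.636364… → 0.64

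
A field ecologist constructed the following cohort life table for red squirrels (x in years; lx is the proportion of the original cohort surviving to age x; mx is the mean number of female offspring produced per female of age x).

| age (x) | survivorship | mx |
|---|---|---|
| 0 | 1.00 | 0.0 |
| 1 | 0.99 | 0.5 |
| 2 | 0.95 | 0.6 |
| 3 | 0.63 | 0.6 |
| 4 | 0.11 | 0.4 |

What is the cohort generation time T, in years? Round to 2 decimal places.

lx·mx: 0, 0.495, 0.57, 0.378, 0.044 → R0 = 1.487
x·lx·mx: 0, 0.495, 1.14, 1.134, 0.176 → Σ = 2.945
T = 2.945 / 1.487 = 1.980498… → 1.98

1.98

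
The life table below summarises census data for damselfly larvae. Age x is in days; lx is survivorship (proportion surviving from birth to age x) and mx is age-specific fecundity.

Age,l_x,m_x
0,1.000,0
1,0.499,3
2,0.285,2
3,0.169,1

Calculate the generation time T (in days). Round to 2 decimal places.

lx·mx: 0, 1.497, 0.57, 0.169 → R0 = 2.236
x·lx·mx: 0, 1.497, 1.14, 0.507 → Σ = 3.144
T = 3.144 / 2.236 = 1.406082… → 1.41

1.41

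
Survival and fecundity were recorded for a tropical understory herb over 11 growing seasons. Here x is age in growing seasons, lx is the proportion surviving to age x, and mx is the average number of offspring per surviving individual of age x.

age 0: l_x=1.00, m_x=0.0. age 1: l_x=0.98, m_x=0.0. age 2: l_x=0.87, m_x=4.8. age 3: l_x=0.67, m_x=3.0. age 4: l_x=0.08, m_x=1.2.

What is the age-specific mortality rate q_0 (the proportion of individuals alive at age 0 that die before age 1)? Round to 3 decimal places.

q_0 = (l_0 − l_1) / l_0 = (1 − 0.98) / 1
     = 0.02 / 1 = 0.02 → 0.020

0.020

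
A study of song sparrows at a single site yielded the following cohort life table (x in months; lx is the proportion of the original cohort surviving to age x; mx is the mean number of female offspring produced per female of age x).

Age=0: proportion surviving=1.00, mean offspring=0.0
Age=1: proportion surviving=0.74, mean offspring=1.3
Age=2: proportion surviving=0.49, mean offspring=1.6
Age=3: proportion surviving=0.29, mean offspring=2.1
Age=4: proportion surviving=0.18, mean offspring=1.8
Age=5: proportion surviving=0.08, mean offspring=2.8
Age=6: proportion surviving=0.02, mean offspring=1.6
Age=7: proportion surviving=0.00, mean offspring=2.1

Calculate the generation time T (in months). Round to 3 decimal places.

2.373

lx·mx: 0, 0.962, 0.784, 0.609, 0.324, 0.224, 0.032, 0 → R0 = 2.935
x·lx·mx: 0, 0.962, 1.568, 1.827, 1.296, 1.12, 0.192, 0 → Σ = 6.965
T = 6.965 / 2.935 = 2.373083… → 2.373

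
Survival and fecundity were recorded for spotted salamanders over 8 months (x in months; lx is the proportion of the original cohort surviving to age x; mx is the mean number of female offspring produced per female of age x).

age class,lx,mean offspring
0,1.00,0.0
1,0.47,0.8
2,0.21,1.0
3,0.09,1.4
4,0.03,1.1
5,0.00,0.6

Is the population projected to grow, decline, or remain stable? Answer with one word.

declining

R0 = Σ lx·mx = 0 + 0.376 + 0.21 + 0.126 + 0.033 + 0 = 0.745
R0 < 1, so the population is declining.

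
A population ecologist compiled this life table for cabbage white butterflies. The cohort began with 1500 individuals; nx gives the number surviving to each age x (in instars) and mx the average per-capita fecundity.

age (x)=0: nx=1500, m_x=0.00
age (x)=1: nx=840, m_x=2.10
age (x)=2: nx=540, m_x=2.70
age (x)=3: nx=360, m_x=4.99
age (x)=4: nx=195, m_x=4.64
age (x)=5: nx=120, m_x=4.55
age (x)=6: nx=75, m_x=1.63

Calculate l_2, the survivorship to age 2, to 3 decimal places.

0.360

l_2 = n_2/n_0 = 540/1500 = 0.36 → 0.360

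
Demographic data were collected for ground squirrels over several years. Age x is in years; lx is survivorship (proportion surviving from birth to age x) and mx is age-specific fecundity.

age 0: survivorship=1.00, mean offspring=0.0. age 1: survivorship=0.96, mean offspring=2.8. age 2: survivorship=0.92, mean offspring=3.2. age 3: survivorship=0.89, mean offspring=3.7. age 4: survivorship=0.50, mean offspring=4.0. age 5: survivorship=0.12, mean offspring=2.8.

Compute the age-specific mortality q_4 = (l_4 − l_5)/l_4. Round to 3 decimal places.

0.760

q_4 = (l_4 − l_5) / l_4 = (0.5 − 0.12) / 0.5
     = 0.38 / 0.5 = 0.76 → 0.760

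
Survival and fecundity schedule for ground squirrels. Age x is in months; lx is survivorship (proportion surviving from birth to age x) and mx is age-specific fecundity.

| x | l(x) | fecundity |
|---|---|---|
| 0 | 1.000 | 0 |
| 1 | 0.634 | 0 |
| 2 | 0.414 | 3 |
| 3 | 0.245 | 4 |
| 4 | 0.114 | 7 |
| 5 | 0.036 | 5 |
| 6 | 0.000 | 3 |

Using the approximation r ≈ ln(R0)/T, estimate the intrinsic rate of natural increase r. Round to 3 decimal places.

R0 = Σ lx·mx = 0 + 0 + 1.242 + 0.98 + 0.798 + 0.18 + 0 = 3.2
Σ x·lx·mx = 9.516; T = 9.516/3.2 = 2.97375
r ≈ ln(R0)/T = ln(3.2)/2.97375 = 0.39114… → 0.391

0.391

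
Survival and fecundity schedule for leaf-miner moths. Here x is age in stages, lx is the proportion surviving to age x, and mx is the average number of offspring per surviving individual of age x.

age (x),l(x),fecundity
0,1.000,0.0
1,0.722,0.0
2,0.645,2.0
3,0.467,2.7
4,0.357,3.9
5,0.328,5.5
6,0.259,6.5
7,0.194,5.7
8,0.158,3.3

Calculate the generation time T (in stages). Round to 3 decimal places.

lx·mx: 0, 0, 1.29, 1.2609, 1.3923, 1.804, 1.6835, 1.1058, 0.5214 → R0 = 9.0579
x·lx·mx: 0, 0, 2.58, 3.7827, 5.5692, 9.02, 10.101, 7.7406, 4.1712 → Σ = 42.9647
T = 42.9647 / 9.0579 = 4.74334… → 4.743

4.743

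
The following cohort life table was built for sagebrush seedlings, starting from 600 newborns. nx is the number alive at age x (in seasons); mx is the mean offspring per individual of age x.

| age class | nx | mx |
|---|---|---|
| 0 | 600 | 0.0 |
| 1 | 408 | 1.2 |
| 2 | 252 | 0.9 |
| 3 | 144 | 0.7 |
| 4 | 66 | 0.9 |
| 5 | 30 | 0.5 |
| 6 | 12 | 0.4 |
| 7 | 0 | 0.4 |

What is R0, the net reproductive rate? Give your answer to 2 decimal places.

1.49

lx = nx/n0 = nx/600: 1, 0.68, 0.42, 0.24, 0.11, 0.05, 0.02, 0
lx·mx by age: 0, 0.816, 0.378, 0.168, 0.099, 0.025, 0.008, 0
R0 = Σ lx·mx = 1.494 → 1.49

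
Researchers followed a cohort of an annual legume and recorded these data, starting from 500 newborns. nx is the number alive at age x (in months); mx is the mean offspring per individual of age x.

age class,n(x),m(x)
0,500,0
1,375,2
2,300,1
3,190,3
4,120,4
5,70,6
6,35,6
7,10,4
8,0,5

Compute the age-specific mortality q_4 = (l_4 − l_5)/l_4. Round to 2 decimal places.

0.42

lx = nx/n0 = nx/500: 1, 0.75, 0.6, 0.38, 0.24, 0.14, 0.07, 0.02, 0
q_4 = (l_4 − l_5) / l_4 = (0.24 − 0.14) / 0.24
     = 0.1 / 0.24 = 0.416667… → 0.42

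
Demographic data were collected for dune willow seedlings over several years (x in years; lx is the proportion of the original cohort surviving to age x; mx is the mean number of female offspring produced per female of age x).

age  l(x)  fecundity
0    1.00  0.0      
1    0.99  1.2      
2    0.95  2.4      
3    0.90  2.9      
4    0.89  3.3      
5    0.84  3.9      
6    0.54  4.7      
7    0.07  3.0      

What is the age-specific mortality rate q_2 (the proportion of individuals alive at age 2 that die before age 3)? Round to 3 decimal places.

q_2 = (l_2 − l_3) / l_2 = (0.95 − 0.9) / 0.95
     = 0.05 / 0.95 = 0.052632… → 0.053

0.053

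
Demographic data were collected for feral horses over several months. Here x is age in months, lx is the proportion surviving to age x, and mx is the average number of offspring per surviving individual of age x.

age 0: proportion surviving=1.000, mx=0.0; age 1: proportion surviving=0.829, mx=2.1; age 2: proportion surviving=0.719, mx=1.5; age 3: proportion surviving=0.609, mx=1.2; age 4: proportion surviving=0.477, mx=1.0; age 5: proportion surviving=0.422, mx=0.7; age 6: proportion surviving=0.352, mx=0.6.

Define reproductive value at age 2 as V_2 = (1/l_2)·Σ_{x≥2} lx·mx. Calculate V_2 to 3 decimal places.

lx·mx for x ≥ 2: 1.0785, 0.7308, 0.477, 0.2954, 0.2112 → sum = 2.7929
V_2 = 2.7929 / l_2 = 2.7929 / 0.719 = 3.884423… → 3.884

3.884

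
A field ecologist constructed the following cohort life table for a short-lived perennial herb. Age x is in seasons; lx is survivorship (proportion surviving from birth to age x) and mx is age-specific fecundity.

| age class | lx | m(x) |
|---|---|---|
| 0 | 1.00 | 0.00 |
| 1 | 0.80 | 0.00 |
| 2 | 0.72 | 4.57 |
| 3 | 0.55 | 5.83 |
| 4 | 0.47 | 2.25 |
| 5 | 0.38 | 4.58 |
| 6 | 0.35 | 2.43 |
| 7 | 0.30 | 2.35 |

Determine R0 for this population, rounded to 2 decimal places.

lx·mx by age: 0, 0, 3.2904, 3.2065, 1.0575, 1.7404, 0.8505, 0.705
R0 = Σ lx·mx = 10.8503 → 10.85

10.85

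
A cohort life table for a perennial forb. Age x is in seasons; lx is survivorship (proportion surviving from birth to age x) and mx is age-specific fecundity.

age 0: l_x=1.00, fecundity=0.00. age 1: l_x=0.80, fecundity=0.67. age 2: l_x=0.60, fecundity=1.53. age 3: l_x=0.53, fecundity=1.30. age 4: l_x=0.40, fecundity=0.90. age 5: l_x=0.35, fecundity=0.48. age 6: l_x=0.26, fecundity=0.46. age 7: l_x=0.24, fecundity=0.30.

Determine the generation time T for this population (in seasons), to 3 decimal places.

lx·mx: 0, 0.536, 0.918, 0.689, 0.36, 0.168, 0.1196, 0.072 → R0 = 2.8626
x·lx·mx: 0, 0.536, 1.836, 2.067, 1.44, 0.84, 0.7176, 0.504 → Σ = 7.9406
T = 7.9406 / 2.8626 = 2.773912… → 2.774

2.774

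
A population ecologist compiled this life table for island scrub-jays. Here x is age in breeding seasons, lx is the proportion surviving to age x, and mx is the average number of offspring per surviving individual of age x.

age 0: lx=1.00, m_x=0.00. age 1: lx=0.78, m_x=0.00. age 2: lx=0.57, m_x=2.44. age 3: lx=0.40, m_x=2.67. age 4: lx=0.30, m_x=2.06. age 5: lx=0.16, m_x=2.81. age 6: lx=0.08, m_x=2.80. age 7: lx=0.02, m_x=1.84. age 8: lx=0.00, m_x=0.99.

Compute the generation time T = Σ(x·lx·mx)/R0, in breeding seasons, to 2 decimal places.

lx·mx: 0, 0, 1.3908, 1.068, 0.618, 0.4496, 0.224, 0.0368, 0 → R0 = 3.7872
x·lx·mx: 0, 0, 2.7816, 3.204, 2.472, 2.248, 1.344, 0.2576, 0 → Σ = 12.3072
T = 12.3072 / 3.7872 = 3.249683… → 3.25

3.25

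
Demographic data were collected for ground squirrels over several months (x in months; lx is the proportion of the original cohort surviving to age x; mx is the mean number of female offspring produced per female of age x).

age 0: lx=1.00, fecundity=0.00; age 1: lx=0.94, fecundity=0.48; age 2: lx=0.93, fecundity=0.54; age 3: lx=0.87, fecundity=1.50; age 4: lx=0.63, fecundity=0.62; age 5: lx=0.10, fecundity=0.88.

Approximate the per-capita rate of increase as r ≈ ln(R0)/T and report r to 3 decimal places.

R0 = Σ lx·mx = 0 + 0.4512 + 0.5022 + 1.305 + 0.3906 + 0.088 = 2.737
Σ x·lx·mx = 7.373; T = 7.373/2.737 = 2.69383…
r ≈ ln(R0)/T = ln(2.737)/2.69383… = 0.37377… → 0.374

0.374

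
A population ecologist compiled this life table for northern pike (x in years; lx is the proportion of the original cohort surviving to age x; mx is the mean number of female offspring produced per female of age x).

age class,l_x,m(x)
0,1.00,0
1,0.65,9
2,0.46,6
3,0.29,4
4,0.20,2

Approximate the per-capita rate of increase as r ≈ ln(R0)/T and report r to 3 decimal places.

1.434

R0 = Σ lx·mx = 0 + 5.85 + 2.76 + 1.16 + 0.4 = 10.17
Σ x·lx·mx = 16.45; T = 16.45/10.17 = 1.6175…
r ≈ ln(R0)/T = ln(10.17)/1.6175… = 1.43397… → 1.434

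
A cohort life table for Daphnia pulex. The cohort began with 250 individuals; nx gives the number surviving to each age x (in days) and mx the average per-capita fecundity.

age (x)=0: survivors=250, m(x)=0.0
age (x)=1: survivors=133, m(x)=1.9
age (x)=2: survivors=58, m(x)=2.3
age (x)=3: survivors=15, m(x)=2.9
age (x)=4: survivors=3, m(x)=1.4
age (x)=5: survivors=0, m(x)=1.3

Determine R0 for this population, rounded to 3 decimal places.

lx = nx/n0 = nx/250: 1, 0.532, 0.232, 0.06, 0.012, 0
lx·mx by age: 0, 1.0108, 0.5336, 0.174, 0.0168, 0
R0 = Σ lx·mx = 1.7352 → 1.735

1.735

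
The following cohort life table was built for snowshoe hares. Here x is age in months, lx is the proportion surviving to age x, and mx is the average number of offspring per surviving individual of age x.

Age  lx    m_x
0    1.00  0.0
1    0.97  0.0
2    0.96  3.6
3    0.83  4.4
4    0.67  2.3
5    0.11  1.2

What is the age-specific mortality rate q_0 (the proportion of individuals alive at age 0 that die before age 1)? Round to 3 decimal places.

0.030

q_0 = (l_0 − l_1) / l_0 = (1 − 0.97) / 1
     = 0.03 / 1 = 0.03 → 0.030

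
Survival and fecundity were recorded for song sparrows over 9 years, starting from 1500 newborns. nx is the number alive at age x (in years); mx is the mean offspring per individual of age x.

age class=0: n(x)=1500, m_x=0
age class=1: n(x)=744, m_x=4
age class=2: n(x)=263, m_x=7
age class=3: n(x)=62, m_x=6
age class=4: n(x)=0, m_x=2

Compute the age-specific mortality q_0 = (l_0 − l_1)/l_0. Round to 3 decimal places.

lx = nx/n0 = nx/1500: 1, 0.496, 0.17533…, 0.04133…, 0
q_0 = (l_0 − l_1) / l_0 = (1 − 0.496) / 1
     = 0.504 / 1 = 0.504 → 0.504

0.504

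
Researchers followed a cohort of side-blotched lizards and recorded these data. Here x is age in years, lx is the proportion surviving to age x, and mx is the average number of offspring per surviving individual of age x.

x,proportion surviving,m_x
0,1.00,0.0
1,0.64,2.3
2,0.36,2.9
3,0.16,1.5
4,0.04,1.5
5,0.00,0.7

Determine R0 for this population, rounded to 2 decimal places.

2.82

lx·mx by age: 0, 1.472, 1.044, 0.24, 0.06, 0
R0 = Σ lx·mx = 2.816 → 2.82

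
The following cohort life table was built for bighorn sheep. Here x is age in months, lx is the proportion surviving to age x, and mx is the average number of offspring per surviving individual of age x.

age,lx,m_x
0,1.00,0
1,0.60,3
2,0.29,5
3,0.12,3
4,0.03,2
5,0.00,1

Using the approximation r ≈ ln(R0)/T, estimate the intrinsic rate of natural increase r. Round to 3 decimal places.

0.793

R0 = Σ lx·mx = 0 + 1.8 + 1.45 + 0.36 + 0.06 + 0 = 3.67
Σ x·lx·mx = 6.02; T = 6.02/3.67 = 1.64033…
r ≈ ln(R0)/T = ln(3.67)/1.64033… = 0.79264… → 0.793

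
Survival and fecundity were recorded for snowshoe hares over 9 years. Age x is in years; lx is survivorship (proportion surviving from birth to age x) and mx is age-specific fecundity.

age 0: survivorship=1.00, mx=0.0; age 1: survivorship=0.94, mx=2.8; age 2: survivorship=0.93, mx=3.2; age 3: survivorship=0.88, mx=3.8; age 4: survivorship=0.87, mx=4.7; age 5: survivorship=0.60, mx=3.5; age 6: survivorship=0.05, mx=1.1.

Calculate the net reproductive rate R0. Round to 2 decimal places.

15.20

lx·mx by age: 0, 2.632, 2.976, 3.344, 4.089, 2.1, 0.055
R0 = Σ lx·mx = 15.196 → 15.20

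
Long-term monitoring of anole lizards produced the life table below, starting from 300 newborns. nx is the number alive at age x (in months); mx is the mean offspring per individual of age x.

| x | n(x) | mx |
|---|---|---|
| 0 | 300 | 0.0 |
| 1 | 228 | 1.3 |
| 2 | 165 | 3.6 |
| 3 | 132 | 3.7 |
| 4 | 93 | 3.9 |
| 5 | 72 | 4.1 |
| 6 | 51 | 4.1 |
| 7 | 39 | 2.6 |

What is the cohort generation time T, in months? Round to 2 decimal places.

3.34

lx = nx/n0 = nx/300: 1, 0.76, 0.55, 0.44, 0.31, 0.24, 0.17, 0.13
lx·mx: 0, 0.988, 1.98, 1.628, 1.209, 0.984, 0.697, 0.338 → R0 = 7.824
x·lx·mx: 0, 0.988, 3.96, 4.884, 4.836, 4.92, 4.182, 2.366 → Σ = 26.136
T = 26.136 / 7.824 = 3.340491… → 3.34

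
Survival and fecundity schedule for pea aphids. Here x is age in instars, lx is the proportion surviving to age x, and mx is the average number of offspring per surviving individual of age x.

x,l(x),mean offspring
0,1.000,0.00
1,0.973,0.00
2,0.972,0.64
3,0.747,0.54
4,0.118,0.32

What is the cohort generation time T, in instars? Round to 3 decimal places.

2.450

lx·mx: 0, 0, 0.62208, 0.40338, 0.03776 → R0 = 1.06322
x·lx·mx: 0, 0, 1.24416, 1.21014, 0.15104 → Σ = 2.60534
T = 2.60534 / 1.06322 = 2.450424… → 2.450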